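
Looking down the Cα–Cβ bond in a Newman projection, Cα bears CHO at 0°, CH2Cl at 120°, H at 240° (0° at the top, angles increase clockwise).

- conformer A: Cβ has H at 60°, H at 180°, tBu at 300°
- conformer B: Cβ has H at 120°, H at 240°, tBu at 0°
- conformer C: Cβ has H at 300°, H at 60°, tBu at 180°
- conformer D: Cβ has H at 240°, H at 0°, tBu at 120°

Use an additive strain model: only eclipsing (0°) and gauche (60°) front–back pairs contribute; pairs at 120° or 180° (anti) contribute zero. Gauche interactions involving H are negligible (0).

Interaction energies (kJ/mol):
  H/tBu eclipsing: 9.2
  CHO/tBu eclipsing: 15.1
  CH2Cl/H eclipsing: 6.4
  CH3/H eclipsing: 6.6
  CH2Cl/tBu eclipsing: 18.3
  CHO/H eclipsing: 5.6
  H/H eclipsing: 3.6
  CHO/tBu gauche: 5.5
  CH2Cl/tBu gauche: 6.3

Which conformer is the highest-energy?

D

A (staggered): CHO–tBu gauche; 5.5 = 5.5 kJ/mol.
B (eclipsed): CHO–tBu eclipsed, CH2Cl–H eclipsed, H–H eclipsed; 15.1 + 6.4 + 3.6 = 25.1 kJ/mol.
C (staggered): CH2Cl–tBu gauche; 6.3 = 6.3 kJ/mol.
D (eclipsed): CHO–H eclipsed, CH2Cl–tBu eclipsed, H–H eclipsed; 5.6 + 18.3 + 3.6 = 27.5 kJ/mol.
D has the highest total (27.5 kJ/mol).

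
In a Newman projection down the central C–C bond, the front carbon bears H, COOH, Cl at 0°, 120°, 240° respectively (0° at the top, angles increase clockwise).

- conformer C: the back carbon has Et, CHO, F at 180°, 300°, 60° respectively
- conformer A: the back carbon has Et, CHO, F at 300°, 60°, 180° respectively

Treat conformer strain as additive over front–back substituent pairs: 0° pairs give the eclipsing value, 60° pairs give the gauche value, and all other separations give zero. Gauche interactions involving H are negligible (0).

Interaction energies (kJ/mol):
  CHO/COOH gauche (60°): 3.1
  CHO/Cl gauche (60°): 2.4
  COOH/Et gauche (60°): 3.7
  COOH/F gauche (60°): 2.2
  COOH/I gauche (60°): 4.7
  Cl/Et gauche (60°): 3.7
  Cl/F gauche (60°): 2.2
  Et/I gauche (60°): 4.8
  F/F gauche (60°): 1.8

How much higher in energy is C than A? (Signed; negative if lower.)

C is staggered. COOH at 120° is gauche with Et at 180° (3.7); COOH at 120° is gauche with F at 60° (2.2); Cl at 240° is gauche with Et at 180° (3.7); Cl at 240° is gauche with CHO at 300° (2.4). Total 12.0 kJ/mol.
A is staggered. COOH at 120° is gauche with CHO at 60° (3.1); COOH at 120° is gauche with F at 180° (2.2); Cl at 240° is gauche with Et at 300° (3.7); Cl at 240° is gauche with F at 180° (2.2). Total 11.2 kJ/mol.
E(C) − E(A) = 12.0 − 11.2 = +0.8 kJ/mol.

+0.8 kJ/mol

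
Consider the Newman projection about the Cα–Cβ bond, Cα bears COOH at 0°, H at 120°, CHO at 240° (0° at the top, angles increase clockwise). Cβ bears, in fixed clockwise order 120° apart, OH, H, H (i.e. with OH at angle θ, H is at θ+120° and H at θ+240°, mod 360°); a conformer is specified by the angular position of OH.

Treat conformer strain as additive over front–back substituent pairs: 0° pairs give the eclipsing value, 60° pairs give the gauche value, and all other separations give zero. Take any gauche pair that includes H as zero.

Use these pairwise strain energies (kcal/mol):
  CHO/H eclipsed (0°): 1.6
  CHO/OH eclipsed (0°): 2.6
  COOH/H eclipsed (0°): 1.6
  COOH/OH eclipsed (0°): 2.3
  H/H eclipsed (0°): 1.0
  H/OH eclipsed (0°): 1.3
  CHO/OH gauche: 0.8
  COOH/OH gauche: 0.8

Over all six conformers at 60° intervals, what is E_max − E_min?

4.4 kcal/mol

OH at 0° (eclipsed): COOH(0°)/OH(0°) eclipsed 2.3; H(120°)/H(120°) eclipsed 1.0; CHO(240°)/H(240°) eclipsed 1.6 → 4.9 kcal/mol.
OH at 60° (staggered): COOH(0°)/OH(60°) gauche 0.8 → 0.8 kcal/mol.
OH at 120° (eclipsed): COOH(0°)/H(0°) eclipsed 1.6; H(120°)/OH(120°) eclipsed 1.3; CHO(240°)/H(240°) eclipsed 1.6 → 4.5 kcal/mol.
OH at 180° (staggered): CHO(240°)/OH(180°) gauche 0.8 → 0.8 kcal/mol.
OH at 240° (eclipsed): COOH(0°)/H(0°) eclipsed 1.6; H(120°)/H(120°) eclipsed 1.0; CHO(240°)/OH(240°) eclipsed 2.6 → 5.2 kcal/mol.
OH at 300° (staggered): COOH(0°)/OH(300°) gauche 0.8; CHO(240°)/OH(300°) gauche 0.8 → 1.6 kcal/mol.
Max at 240° (5.2 kcal/mol), min at 60° (0.8 kcal/mol); barrier = 4.4 kcal/mol.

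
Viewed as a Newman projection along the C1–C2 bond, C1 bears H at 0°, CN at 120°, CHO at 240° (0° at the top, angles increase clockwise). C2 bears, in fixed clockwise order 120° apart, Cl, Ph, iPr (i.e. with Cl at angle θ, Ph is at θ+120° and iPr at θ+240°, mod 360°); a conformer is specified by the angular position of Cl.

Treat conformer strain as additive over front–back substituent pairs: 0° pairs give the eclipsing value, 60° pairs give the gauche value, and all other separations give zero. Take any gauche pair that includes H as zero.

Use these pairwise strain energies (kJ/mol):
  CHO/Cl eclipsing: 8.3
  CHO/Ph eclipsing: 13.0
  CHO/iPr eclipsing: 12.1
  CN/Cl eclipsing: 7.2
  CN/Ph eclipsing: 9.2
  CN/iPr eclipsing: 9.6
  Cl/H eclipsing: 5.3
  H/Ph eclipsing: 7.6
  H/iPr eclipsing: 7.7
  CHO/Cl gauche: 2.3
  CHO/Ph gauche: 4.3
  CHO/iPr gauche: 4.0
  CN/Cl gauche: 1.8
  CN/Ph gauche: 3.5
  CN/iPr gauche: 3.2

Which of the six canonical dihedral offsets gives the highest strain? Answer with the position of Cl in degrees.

120°

Cl at 0° (eclipsed): H(0°)/Cl(0°) eclipsed 5.3; CN(120°)/Ph(120°) eclipsed 9.2; CHO(240°)/iPr(240°) eclipsed 12.1 → 26.6 kJ/mol.
Cl at 60° (staggered): CN(120°)/Cl(60°) gauche 1.8; CN(120°)/Ph(180°) gauche 3.5; CHO(240°)/Ph(180°) gauche 4.3; CHO(240°)/iPr(300°) gauche 4.0 → 13.6 kJ/mol.
Cl at 120° (eclipsed): H(0°)/iPr(0°) eclipsed 7.7; CN(120°)/Cl(120°) eclipsed 7.2; CHO(240°)/Ph(240°) eclipsed 13.0 → 27.9 kJ/mol.
Cl at 180° (staggered): CN(120°)/Cl(180°) gauche 1.8; CN(120°)/iPr(60°) gauche 3.2; CHO(240°)/Cl(180°) gauche 2.3; CHO(240°)/Ph(300°) gauche 4.3 → 11.6 kJ/mol.
Cl at 240° (eclipsed): H(0°)/Ph(0°) eclipsed 7.6; CN(120°)/iPr(120°) eclipsed 9.6; CHO(240°)/Cl(240°) eclipsed 8.3 → 25.5 kJ/mol.
Cl at 300° (staggered): CN(120°)/Ph(60°) gauche 3.5; CN(120°)/iPr(180°) gauche 3.2; CHO(240°)/Cl(300°) gauche 2.3; CHO(240°)/iPr(180°) gauche 4.0 → 13.0 kJ/mol.
The maximum (27.9 kJ/mol) occurs with Cl at 120°.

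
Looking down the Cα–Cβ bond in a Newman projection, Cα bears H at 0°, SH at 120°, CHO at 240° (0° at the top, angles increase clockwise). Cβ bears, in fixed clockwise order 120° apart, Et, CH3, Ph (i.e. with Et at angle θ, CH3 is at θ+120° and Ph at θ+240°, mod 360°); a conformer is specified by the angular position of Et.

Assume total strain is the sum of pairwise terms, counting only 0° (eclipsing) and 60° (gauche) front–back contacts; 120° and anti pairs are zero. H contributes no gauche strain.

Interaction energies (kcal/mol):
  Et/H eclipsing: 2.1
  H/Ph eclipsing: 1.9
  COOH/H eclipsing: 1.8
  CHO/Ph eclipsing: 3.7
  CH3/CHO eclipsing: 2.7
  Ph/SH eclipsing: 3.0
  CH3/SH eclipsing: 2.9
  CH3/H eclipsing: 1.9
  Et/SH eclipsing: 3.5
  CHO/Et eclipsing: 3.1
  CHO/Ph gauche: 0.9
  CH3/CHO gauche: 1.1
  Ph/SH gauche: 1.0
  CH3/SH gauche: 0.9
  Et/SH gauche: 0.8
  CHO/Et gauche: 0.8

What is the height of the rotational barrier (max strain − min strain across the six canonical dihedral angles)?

Et at 0° is eclipsed. H at 0° is eclipsed with Et at 0° (2.1); SH at 120° is eclipsed with CH3 at 120° (2.9); CHO at 240° is eclipsed with Ph at 240° (3.7). Total 8.7 kcal/mol.
Et at 60° is staggered. SH at 120° is gauche with Et at 60° (0.8); SH at 120° is gauche with CH3 at 180° (0.9); CHO at 240° is gauche with CH3 at 180° (1.1); CHO at 240° is gauche with Ph at 300° (0.9). Total 3.7 kcal/mol.
Et at 120° is eclipsed. H at 0° is eclipsed with Ph at 0° (1.9); SH at 120° is eclipsed with Et at 120° (3.5); CHO at 240° is eclipsed with CH3 at 240° (2.7). Total 8.1 kcal/mol.
Et at 180° is staggered. SH at 120° is gauche with Et at 180° (0.8); SH at 120° is gauche with Ph at 60° (1.0); CHO at 240° is gauche with Et at 180° (0.8); CHO at 240° is gauche with CH3 at 300° (1.1). Total 3.7 kcal/mol.
Et at 240° is eclipsed. H at 0° is eclipsed with CH3 at 0° (1.9); SH at 120° is eclipsed with Ph at 120° (3.0); CHO at 240° is eclipsed with Et at 240° (3.1). Total 8.0 kcal/mol.
Et at 300° is staggered. SH at 120° is gauche with CH3 at 60° (0.9); SH at 120° is gauche with Ph at 180° (1.0); CHO at 240° is gauche with Et at 300° (0.8); CHO at 240° is gauche with Ph at 180° (0.9). Total 3.6 kcal/mol.
Max at 0° (8.7 kcal/mol), min at 300° (3.6 kcal/mol); barrier = 5.1 kcal/mol.

5.1 kcal/mol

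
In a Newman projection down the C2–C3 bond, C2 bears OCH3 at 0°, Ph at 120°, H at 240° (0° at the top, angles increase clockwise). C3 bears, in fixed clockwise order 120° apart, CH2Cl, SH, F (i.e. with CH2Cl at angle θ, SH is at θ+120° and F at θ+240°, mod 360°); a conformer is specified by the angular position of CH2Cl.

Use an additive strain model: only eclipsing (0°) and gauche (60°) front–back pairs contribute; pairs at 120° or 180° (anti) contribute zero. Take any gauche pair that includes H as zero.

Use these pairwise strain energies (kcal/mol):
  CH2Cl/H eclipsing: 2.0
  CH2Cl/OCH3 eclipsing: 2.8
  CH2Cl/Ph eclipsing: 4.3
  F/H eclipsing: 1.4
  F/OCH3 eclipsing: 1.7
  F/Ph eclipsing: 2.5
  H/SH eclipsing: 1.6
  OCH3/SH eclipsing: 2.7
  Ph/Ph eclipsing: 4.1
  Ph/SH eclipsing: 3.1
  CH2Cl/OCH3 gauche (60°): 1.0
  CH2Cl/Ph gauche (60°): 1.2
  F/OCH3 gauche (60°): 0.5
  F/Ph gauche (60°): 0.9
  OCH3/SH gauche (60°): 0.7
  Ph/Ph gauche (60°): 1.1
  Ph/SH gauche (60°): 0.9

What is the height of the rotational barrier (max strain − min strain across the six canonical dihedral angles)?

4.3 kcal/mol

CH2Cl at 0° (eclipsed): OCH3(0°)/CH2Cl(0°) eclipsed 2.8; Ph(120°)/SH(120°) eclipsed 3.1; H(240°)/F(240°) eclipsed 1.4 → 7.3 kcal/mol.
CH2Cl at 60° (staggered): OCH3(0°)/CH2Cl(60°) gauche 1.0; OCH3(0°)/F(300°) gauche 0.5; Ph(120°)/CH2Cl(60°) gauche 1.2; Ph(120°)/SH(180°) gauche 0.9 → 3.6 kcal/mol.
CH2Cl at 120° (eclipsed): OCH3(0°)/F(0°) eclipsed 1.7; Ph(120°)/CH2Cl(120°) eclipsed 4.3; H(240°)/SH(240°) eclipsed 1.6 → 7.6 kcal/mol.
CH2Cl at 180° (staggered): OCH3(0°)/SH(300°) gauche 0.7; OCH3(0°)/F(60°) gauche 0.5; Ph(120°)/CH2Cl(180°) gauche 1.2; Ph(120°)/F(60°) gauche 0.9 → 3.3 kcal/mol.
CH2Cl at 240° (eclipsed): OCH3(0°)/SH(0°) eclipsed 2.7; Ph(120°)/F(120°) eclipsed 2.5; H(240°)/CH2Cl(240°) eclipsed 2.0 → 7.2 kcal/mol.
CH2Cl at 300° (staggered): OCH3(0°)/CH2Cl(300°) gauche 1.0; OCH3(0°)/SH(60°) gauche 0.7; Ph(120°)/SH(60°) gauche 0.9; Ph(120°)/F(180°) gauche 0.9 → 3.5 kcal/mol.
Max at 120° (7.6 kcal/mol), min at 180° (3.3 kcal/mol); barrier = 4.3 kcal/mol.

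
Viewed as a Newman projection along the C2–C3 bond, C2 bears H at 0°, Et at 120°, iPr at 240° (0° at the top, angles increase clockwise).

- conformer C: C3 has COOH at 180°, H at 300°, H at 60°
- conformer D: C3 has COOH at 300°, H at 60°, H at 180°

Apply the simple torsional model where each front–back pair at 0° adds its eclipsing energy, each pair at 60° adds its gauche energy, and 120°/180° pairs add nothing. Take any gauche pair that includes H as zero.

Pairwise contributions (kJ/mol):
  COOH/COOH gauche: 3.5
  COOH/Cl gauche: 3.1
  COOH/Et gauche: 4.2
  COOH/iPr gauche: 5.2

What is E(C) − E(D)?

C (staggered): Et(120°)/COOH(180°) gauche 4.2; iPr(240°)/COOH(180°) gauche 5.2 → 9.4 kJ/mol.
D (staggered): iPr(240°)/COOH(300°) gauche 5.2 → 5.2 kJ/mol.
E(C) − E(D) = 9.4 − 5.2 = +4.2 kJ/mol.

+4.2 kJ/mol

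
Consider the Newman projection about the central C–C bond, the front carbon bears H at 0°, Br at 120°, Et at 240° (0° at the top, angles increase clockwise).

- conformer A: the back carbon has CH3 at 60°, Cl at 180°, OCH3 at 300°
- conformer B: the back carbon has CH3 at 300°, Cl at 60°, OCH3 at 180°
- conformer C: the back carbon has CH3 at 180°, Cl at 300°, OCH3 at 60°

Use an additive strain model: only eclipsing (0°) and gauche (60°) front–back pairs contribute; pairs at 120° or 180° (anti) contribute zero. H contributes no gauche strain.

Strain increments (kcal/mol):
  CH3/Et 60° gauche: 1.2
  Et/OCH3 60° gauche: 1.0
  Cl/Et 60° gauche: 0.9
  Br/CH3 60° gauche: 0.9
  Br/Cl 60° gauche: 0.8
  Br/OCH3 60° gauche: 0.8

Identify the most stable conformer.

A is staggered. Br at 120° is gauche with CH3 at 60° (0.9); Br at 120° is gauche with Cl at 180° (0.8); Et at 240° is gauche with Cl at 180° (0.9); Et at 240° is gauche with OCH3 at 300° (1.0). Total 3.6 kcal/mol.
B is staggered. Br at 120° is gauche with Cl at 60° (0.8); Br at 120° is gauche with OCH3 at 180° (0.8); Et at 240° is gauche with CH3 at 300° (1.2); Et at 240° is gauche with OCH3 at 180° (1.0). Total 3.8 kcal/mol.
C is staggered. Br at 120° is gauche with CH3 at 180° (0.9); Br at 120° is gauche with OCH3 at 60° (0.8); Et at 240° is gauche with CH3 at 180° (1.2); Et at 240° is gauche with Cl at 300° (0.9). Total 3.8 kcal/mol.
A has the lowest total (3.6 kcal/mol).

A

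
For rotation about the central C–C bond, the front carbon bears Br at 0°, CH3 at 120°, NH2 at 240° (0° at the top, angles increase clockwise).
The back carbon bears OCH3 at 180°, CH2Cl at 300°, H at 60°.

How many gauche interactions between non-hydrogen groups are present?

4

Non-H gauche pairs: Br(0°)/CH2Cl(300°); CH3(120°)/OCH3(180°); NH2(240°)/OCH3(180°); NH2(240°)/CH2Cl(300°) — 4 interactions.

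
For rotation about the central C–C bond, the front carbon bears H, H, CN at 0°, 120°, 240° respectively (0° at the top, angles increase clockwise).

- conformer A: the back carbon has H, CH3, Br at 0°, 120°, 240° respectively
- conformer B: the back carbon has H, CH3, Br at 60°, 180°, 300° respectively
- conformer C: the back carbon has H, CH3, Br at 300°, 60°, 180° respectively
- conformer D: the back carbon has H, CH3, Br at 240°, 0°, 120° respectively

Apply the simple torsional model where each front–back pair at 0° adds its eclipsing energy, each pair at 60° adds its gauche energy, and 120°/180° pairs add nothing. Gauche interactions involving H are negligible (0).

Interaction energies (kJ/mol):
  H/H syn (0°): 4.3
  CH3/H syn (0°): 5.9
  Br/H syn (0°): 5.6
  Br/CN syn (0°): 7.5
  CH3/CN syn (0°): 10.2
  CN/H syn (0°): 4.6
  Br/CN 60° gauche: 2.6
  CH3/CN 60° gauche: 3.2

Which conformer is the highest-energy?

A

A (eclipsed): H–H eclipsed, H–CH3 eclipsed, CN–Br eclipsed; 4.3 + 5.9 + 7.5 = 17.7 kJ/mol.
B (staggered): CN–CH3 gauche, CN–Br gauche; 3.2 + 2.6 = 5.8 kJ/mol.
C (staggered): CN–Br gauche; 2.6 = 2.6 kJ/mol.
D (eclipsed): H–CH3 eclipsed, H–Br eclipsed, CN–H eclipsed; 5.9 + 5.6 + 4.6 = 16.1 kJ/mol.
A has the highest total (17.7 kJ/mol).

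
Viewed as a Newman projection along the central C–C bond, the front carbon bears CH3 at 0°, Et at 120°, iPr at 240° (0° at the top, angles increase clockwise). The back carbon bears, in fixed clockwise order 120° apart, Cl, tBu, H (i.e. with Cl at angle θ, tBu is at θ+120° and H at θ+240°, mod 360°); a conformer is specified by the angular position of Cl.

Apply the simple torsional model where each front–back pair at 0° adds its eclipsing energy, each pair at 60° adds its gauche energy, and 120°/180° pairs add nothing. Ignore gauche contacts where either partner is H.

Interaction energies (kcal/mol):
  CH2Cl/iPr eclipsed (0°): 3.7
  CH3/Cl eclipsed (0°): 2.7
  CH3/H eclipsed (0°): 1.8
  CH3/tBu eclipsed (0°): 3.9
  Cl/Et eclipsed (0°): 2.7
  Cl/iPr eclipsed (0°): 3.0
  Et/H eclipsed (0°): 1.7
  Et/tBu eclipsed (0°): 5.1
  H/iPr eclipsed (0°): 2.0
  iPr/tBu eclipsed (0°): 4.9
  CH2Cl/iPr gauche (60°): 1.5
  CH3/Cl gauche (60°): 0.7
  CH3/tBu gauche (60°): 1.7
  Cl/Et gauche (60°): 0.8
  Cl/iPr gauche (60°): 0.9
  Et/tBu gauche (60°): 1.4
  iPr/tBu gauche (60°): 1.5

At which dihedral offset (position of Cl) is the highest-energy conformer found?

0°

Cl at 0° (eclipsed): CH3–Cl eclipsed, Et–tBu eclipsed, iPr–H eclipsed; 2.7 + 5.1 + 2.0 = 9.8 kcal/mol.
Cl at 60° (staggered): CH3–Cl gauche, Et–Cl gauche, Et–tBu gauche, iPr–tBu gauche; 0.7 + 0.8 + 1.4 + 1.5 = 4.4 kcal/mol.
Cl at 120° (eclipsed): CH3–H eclipsed, Et–Cl eclipsed, iPr–tBu eclipsed; 1.8 + 2.7 + 4.9 = 9.4 kcal/mol.
Cl at 180° (staggered): CH3–tBu gauche, Et–Cl gauche, iPr–Cl gauche, iPr–tBu gauche; 1.7 + 0.8 + 0.9 + 1.5 = 4.9 kcal/mol.
Cl at 240° (eclipsed): CH3–tBu eclipsed, Et–H eclipsed, iPr–Cl eclipsed; 3.9 + 1.7 + 3.0 = 8.6 kcal/mol.
Cl at 300° (staggered): CH3–Cl gauche, CH3–tBu gauche, Et–tBu gauche, iPr–Cl gauche; 0.7 + 1.7 + 1.4 + 0.9 = 4.7 kcal/mol.
The maximum (9.8 kcal/mol) occurs with Cl at 0°.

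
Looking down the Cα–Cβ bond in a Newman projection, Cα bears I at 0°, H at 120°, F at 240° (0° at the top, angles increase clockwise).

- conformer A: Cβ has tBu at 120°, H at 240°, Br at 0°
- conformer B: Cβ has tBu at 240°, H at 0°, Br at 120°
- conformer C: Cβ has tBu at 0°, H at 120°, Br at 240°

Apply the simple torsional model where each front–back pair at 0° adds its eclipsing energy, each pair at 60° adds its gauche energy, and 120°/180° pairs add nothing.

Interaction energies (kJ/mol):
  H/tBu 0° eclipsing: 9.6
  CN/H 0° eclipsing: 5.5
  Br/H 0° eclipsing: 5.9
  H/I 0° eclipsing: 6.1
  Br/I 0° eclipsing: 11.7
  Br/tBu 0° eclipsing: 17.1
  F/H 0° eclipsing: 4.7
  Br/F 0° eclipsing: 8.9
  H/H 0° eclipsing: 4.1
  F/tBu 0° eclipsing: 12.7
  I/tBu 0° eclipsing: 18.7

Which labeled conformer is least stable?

C

A (eclipsed): I(0°)/Br(0°) eclipsed 11.7; H(120°)/tBu(120°) eclipsed 9.6; F(240°)/H(240°) eclipsed 4.7 → 26.0 kJ/mol.
B (eclipsed): I(0°)/H(0°) eclipsed 6.1; H(120°)/Br(120°) eclipsed 5.9; F(240°)/tBu(240°) eclipsed 12.7 → 24.7 kJ/mol.
C (eclipsed): I(0°)/tBu(0°) eclipsed 18.7; H(120°)/H(120°) eclipsed 4.1; F(240°)/Br(240°) eclipsed 8.9 → 31.7 kJ/mol.
C has the highest total (31.7 kJ/mol).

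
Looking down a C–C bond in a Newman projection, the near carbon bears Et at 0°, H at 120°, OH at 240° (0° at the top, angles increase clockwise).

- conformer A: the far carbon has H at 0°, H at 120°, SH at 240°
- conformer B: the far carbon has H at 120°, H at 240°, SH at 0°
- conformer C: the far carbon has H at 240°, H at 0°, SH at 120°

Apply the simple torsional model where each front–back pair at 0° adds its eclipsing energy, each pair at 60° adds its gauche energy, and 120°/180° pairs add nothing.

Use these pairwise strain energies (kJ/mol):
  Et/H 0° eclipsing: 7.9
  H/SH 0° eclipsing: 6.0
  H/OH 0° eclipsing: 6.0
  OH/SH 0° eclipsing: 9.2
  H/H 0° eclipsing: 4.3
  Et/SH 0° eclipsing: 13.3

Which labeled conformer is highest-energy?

B

A is eclipsed. Et at 0° is eclipsed with H at 0° (7.9); H at 120° is eclipsed with H at 120° (4.3); OH at 240° is eclipsed with SH at 240° (9.2). Total 21.4 kJ/mol.
B is eclipsed. Et at 0° is eclipsed with SH at 0° (13.3); H at 120° is eclipsed with H at 120° (4.3); OH at 240° is eclipsed with H at 240° (6.0). Total 23.6 kJ/mol.
C is eclipsed. Et at 0° is eclipsed with H at 0° (7.9); H at 120° is eclipsed with SH at 120° (6.0); OH at 240° is eclipsed with H at 240° (6.0). Total 19.9 kJ/mol.
B has the highest total (23.6 kJ/mol).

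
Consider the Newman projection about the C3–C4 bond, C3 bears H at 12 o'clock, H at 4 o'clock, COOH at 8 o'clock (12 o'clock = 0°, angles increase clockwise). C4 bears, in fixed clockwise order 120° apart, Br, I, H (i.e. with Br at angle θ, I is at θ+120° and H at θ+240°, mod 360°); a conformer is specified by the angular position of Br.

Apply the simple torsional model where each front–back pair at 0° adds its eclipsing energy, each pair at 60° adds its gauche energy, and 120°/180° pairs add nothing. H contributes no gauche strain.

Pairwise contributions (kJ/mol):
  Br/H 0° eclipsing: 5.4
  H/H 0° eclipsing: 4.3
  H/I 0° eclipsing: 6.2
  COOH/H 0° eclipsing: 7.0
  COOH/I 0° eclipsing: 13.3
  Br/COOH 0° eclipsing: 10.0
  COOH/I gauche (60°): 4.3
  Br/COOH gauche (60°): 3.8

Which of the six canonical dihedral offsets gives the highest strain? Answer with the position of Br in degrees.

120°

Br at 0° (eclipsed): H–Br eclipsed, H–I eclipsed, COOH–H eclipsed; 5.4 + 6.2 + 7.0 = 18.6 kJ/mol.
Br at 60° (staggered): COOH–I gauche; 4.3 = 4.3 kJ/mol.
Br at 120° (eclipsed): H–H eclipsed, H–Br eclipsed, COOH–I eclipsed; 4.3 + 5.4 + 13.3 = 23.0 kJ/mol.
Br at 180° (staggered): COOH–Br gauche, COOH–I gauche; 3.8 + 4.3 = 8.1 kJ/mol.
Br at 240° (eclipsed): H–I eclipsed, H–H eclipsed, COOH–Br eclipsed; 6.2 + 4.3 + 10.0 = 20.5 kJ/mol.
Br at 300° (staggered): COOH–Br gauche; 3.8 = 3.8 kJ/mol.
The maximum (23.0 kJ/mol) occurs with Br at 120°.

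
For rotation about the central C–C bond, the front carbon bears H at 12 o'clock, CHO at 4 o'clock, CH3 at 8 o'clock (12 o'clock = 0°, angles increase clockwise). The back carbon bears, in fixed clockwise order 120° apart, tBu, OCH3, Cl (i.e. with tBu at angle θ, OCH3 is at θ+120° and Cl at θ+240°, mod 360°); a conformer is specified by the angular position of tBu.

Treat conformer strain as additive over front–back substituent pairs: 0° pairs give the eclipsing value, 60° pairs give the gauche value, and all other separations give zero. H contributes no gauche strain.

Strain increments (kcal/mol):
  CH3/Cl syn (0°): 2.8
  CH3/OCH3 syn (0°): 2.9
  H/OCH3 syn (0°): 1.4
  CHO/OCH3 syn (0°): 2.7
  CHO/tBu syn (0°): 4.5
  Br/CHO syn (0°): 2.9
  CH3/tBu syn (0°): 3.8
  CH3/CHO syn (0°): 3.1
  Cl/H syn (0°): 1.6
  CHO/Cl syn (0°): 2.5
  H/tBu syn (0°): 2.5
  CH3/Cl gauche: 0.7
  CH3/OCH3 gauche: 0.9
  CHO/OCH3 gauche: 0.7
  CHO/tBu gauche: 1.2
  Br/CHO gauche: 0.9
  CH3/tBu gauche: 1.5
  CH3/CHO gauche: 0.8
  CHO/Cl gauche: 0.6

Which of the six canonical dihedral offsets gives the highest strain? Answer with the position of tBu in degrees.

120°

tBu at 0° is eclipsed. H at 0° is eclipsed with tBu at 0° (2.5); CHO at 120° is eclipsed with OCH3 at 120° (2.7); CH3 at 240° is eclipsed with Cl at 240° (2.8). Total 8.0 kcal/mol.
tBu at 60° is staggered. CHO at 120° is gauche with tBu at 60° (1.2); CHO at 120° is gauche with OCH3 at 180° (0.7); CH3 at 240° is gauche with OCH3 at 180° (0.9); CH3 at 240° is gauche with Cl at 300° (0.7). Total 3.5 kcal/mol.
tBu at 120° is eclipsed. H at 0° is eclipsed with Cl at 0° (1.6); CHO at 120° is eclipsed with tBu at 120° (4.5); CH3 at 240° is eclipsed with OCH3 at 240° (2.9). Total 9.0 kcal/mol.
tBu at 180° is staggered. CHO at 120° is gauche with tBu at 180° (1.2); CHO at 120° is gauche with Cl at 60° (0.6); CH3 at 240° is gauche with tBu at 180° (1.5); CH3 at 240° is gauche with OCH3 at 300° (0.9). Total 4.2 kcal/mol.
tBu at 240° is eclipsed. H at 0° is eclipsed with OCH3 at 0° (1.4); CHO at 120° is eclipsed with Cl at 120° (2.5); CH3 at 240° is eclipsed with tBu at 240° (3.8). Total 7.7 kcal/mol.
tBu at 300° is staggered. CHO at 120° is gauche with OCH3 at 60° (0.7); CHO at 120° is gauche with Cl at 180° (0.6); CH3 at 240° is gauche with tBu at 300° (1.5); CH3 at 240° is gauche with Cl at 180° (0.7). Total 3.5 kcal/mol.
The maximum (9.0 kcal/mol) occurs with tBu at 120°.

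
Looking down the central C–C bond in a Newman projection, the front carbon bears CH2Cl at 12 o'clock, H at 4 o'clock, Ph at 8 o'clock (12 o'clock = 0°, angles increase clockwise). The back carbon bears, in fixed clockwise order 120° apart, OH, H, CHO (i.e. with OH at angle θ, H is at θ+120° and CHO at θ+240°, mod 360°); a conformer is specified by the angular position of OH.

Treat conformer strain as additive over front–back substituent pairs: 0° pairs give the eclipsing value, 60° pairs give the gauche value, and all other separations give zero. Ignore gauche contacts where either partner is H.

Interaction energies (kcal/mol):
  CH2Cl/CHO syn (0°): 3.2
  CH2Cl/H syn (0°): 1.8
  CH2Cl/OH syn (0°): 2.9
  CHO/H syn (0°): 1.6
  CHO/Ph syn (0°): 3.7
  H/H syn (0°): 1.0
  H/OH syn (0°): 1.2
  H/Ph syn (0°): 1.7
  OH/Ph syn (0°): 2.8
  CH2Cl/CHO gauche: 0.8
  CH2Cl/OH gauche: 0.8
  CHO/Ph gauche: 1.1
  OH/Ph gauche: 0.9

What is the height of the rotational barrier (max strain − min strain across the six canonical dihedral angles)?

OH at 0° (eclipsed): CH2Cl(0°)/OH(0°) eclipsed 2.9; H(120°)/H(120°) eclipsed 1.0; Ph(240°)/CHO(240°) eclipsed 3.7 → 7.6 kcal/mol.
OH at 60° (staggered): CH2Cl(0°)/OH(60°) gauche 0.8; CH2Cl(0°)/CHO(300°) gauche 0.8; Ph(240°)/CHO(300°) gauche 1.1 → 2.7 kcal/mol.
OH at 120° (eclipsed): CH2Cl(0°)/CHO(0°) eclipsed 3.2; H(120°)/OH(120°) eclipsed 1.2; Ph(240°)/H(240°) eclipsed 1.7 → 6.1 kcal/mol.
OH at 180° (staggered): CH2Cl(0°)/CHO(60°) gauche 0.8; Ph(240°)/OH(180°) gauche 0.9 → 1.7 kcal/mol.
OH at 240° (eclipsed): CH2Cl(0°)/H(0°) eclipsed 1.8; H(120°)/CHO(120°) eclipsed 1.6; Ph(240°)/OH(240°) eclipsed 2.8 → 6.2 kcal/mol.
OH at 300° (staggered): CH2Cl(0°)/OH(300°) gauche 0.8; Ph(240°)/OH(300°) gauche 0.9; Ph(240°)/CHO(180°) gauche 1.1 → 2.8 kcal/mol.
Max at 0° (7.6 kcal/mol), min at 180° (1.7 kcal/mol); barrier = 5.9 kcal/mol.

5.9 kcal/mol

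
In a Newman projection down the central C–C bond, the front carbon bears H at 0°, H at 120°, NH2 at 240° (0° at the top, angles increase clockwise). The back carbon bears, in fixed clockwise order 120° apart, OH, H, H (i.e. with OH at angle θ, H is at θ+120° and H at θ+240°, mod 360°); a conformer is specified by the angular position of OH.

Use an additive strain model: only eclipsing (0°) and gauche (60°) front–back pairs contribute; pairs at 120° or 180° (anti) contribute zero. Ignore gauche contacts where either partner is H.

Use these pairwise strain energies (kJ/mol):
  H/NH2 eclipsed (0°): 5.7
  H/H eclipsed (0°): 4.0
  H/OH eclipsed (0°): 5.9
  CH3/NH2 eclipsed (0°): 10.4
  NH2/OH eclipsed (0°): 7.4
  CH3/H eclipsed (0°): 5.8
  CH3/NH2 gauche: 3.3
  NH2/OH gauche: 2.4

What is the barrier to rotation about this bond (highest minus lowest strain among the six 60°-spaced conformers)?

15.6 kJ/mol

OH at 0° is eclipsed. H at 0° is eclipsed with OH at 0° (5.9); H at 120° is eclipsed with H at 120° (4.0); NH2 at 240° is eclipsed with H at 240° (5.7). Total 15.6 kJ/mol.
OH at 60° (staggered): no non-H gauche contacts → 0.0 kJ/mol.
OH at 120° is eclipsed. H at 0° is eclipsed with H at 0° (4.0); H at 120° is eclipsed with OH at 120° (5.9); NH2 at 240° is eclipsed with H at 240° (5.7). Total 15.6 kJ/mol.
OH at 180° is staggered. NH2 at 240° is gauche with OH at 180° (2.4). Total 2.4 kJ/mol.
OH at 240° is eclipsed. H at 0° is eclipsed with H at 0° (4.0); H at 120° is eclipsed with H at 120° (4.0); NH2 at 240° is eclipsed with OH at 240° (7.4). Total 15.4 kJ/mol.
OH at 300° is staggered. NH2 at 240° is gauche with OH at 300° (2.4). Total 2.4 kJ/mol.
Max at 0° (15.6 kJ/mol), min at 60° (0.0 kJ/mol); barrier = 15.6 kJ/mol.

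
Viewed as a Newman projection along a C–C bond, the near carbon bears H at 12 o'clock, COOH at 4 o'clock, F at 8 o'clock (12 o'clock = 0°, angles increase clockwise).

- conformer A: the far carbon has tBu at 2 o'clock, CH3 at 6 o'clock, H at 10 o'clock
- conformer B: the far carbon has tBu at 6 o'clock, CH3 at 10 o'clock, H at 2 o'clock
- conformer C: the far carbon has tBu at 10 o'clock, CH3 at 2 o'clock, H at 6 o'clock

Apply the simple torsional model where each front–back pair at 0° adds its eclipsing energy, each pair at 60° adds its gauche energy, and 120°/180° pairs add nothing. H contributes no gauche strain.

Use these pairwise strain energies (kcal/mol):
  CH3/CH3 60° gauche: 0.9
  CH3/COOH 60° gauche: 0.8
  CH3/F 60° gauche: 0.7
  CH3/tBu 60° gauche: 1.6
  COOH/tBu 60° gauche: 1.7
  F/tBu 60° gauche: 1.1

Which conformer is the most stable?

C

A is staggered. COOH at 120° is gauche with tBu at 60° (1.7); COOH at 120° is gauche with CH3 at 180° (0.8); F at 240° is gauche with CH3 at 180° (0.7). Total 3.2 kcal/mol.
B is staggered. COOH at 120° is gauche with tBu at 180° (1.7); F at 240° is gauche with tBu at 180° (1.1); F at 240° is gauche with CH3 at 300° (0.7). Total 3.5 kcal/mol.
C is staggered. COOH at 120° is gauche with CH3 at 60° (0.8); F at 240° is gauche with tBu at 300° (1.1). Total 1.9 kcal/mol.
C has the lowest total (1.9 kcal/mol).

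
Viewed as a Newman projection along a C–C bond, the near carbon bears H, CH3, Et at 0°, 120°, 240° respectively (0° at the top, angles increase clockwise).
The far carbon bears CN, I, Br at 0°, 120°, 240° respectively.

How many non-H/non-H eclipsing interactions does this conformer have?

2

Non-H eclipsing pairs: CH3(120°)/I(120°); Et(240°)/Br(240°) — 2 interactions.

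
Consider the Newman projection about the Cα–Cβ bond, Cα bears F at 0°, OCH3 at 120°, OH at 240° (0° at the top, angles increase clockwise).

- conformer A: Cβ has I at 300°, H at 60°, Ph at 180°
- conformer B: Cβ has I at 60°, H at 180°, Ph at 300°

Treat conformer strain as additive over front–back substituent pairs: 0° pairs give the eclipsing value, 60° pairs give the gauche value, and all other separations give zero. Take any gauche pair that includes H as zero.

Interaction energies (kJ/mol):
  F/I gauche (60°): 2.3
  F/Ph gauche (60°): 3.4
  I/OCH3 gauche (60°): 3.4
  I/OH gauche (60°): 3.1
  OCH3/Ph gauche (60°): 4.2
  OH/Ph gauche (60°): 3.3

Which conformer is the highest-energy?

A

A is staggered. F at 0° is gauche with I at 300° (2.3); OCH3 at 120° is gauche with Ph at 180° (4.2); OH at 240° is gauche with I at 300° (3.1); OH at 240° is gauche with Ph at 180° (3.3). Total 12.9 kJ/mol.
B is staggered. F at 0° is gauche with I at 60° (2.3); F at 0° is gauche with Ph at 300° (3.4); OCH3 at 120° is gauche with I at 60° (3.4); OH at 240° is gauche with Ph at 300° (3.3). Total 12.4 kJ/mol.
A has the highest total (12.9 kJ/mol).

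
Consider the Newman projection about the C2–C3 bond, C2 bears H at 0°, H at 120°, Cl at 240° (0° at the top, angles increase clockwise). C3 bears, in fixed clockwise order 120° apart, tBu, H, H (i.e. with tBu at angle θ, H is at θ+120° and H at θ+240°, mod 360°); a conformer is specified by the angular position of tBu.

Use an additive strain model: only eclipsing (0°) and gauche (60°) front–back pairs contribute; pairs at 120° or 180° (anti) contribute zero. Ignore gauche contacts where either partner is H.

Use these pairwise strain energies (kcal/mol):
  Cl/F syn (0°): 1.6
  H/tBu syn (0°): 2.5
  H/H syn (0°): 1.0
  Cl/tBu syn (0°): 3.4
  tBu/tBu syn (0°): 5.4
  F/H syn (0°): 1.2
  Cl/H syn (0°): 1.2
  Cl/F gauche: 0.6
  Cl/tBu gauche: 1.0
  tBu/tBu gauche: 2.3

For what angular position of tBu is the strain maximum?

tBu at 0° (eclipsed): H–tBu eclipsed, H–H eclipsed, Cl–H eclipsed; 2.5 + 1.0 + 1.2 = 4.7 kcal/mol.
tBu at 60° (staggered): no non-H gauche contacts → 0.0 kcal/mol.
tBu at 120° (eclipsed): H–H eclipsed, H–tBu eclipsed, Cl–H eclipsed; 1.0 + 2.5 + 1.2 = 4.7 kcal/mol.
tBu at 180° (staggered): Cl–tBu gauche; 1.0 = 1.0 kcal/mol.
tBu at 240° (eclipsed): H–H eclipsed, H–H eclipsed, Cl–tBu eclipsed; 1.0 + 1.0 + 3.4 = 5.4 kcal/mol.
tBu at 300° (staggered): Cl–tBu gauche; 1.0 = 1.0 kcal/mol.
The maximum (5.4 kcal/mol) occurs with tBu at 240°.

240°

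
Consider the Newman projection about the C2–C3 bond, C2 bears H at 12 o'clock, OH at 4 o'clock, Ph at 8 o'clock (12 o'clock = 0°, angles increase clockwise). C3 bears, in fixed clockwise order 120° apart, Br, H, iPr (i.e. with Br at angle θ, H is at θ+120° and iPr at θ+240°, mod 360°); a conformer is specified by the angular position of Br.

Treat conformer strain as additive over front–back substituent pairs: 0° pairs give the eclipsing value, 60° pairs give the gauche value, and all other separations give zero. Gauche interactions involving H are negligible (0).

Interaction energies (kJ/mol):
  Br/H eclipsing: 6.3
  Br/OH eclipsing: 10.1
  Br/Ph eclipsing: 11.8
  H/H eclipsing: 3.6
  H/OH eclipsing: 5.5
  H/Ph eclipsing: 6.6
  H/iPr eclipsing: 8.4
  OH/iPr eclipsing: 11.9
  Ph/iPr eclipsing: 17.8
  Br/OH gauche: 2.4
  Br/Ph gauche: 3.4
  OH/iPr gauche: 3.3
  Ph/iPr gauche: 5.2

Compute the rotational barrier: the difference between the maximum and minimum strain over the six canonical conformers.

Br at 0° is eclipsed. H at 0° is eclipsed with Br at 0° (6.3); OH at 120° is eclipsed with H at 120° (5.5); Ph at 240° is eclipsed with iPr at 240° (17.8). Total 29.6 kJ/mol.
Br at 60° is staggered. OH at 120° is gauche with Br at 60° (2.4); Ph at 240° is gauche with iPr at 300° (5.2). Total 7.6 kJ/mol.
Br at 120° is eclipsed. H at 0° is eclipsed with iPr at 0° (8.4); OH at 120° is eclipsed with Br at 120° (10.1); Ph at 240° is eclipsed with H at 240° (6.6). Total 25.1 kJ/mol.
Br at 180° is staggered. OH at 120° is gauche with Br at 180° (2.4); OH at 120° is gauche with iPr at 60° (3.3); Ph at 240° is gauche with Br at 180° (3.4). Total 9.1 kJ/mol.
Br at 240° is eclipsed. H at 0° is eclipsed with H at 0° (3.6); OH at 120° is eclipsed with iPr at 120° (11.9); Ph at 240° is eclipsed with Br at 240° (11.8). Total 27.3 kJ/mol.
Br at 300° is staggered. OH at 120° is gauche with iPr at 180° (3.3); Ph at 240° is gauche with Br at 300° (3.4); Ph at 240° is gauche with iPr at 180° (5.2). Total 11.9 kJ/mol.
Max at 0° (29.6 kJ/mol), min at 60° (7.6 kJ/mol); barrier = 22.0 kJ/mol.

22.0 kJ/mol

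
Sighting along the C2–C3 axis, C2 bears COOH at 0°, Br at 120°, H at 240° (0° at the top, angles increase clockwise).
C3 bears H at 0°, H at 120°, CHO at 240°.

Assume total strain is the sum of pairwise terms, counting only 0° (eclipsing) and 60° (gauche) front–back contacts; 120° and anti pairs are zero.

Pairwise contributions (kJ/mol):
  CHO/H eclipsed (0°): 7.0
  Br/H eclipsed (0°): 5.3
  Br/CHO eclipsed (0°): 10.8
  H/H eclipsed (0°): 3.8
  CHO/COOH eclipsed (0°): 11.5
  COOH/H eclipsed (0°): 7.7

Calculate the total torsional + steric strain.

20.0 kJ/mol

This conformer (eclipsed): COOH–H eclipsed, Br–H eclipsed, H–CHO eclipsed; 7.7 + 5.3 + 7.0 = 20.0 kJ/mol.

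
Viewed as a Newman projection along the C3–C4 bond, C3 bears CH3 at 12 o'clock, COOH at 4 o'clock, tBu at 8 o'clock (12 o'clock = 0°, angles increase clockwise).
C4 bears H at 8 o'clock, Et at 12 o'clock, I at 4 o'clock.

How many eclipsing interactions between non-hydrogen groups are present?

Non-H eclipsing pairs: CH3(0°)/Et(0°); COOH(120°)/I(120°) — 2 interactions.

2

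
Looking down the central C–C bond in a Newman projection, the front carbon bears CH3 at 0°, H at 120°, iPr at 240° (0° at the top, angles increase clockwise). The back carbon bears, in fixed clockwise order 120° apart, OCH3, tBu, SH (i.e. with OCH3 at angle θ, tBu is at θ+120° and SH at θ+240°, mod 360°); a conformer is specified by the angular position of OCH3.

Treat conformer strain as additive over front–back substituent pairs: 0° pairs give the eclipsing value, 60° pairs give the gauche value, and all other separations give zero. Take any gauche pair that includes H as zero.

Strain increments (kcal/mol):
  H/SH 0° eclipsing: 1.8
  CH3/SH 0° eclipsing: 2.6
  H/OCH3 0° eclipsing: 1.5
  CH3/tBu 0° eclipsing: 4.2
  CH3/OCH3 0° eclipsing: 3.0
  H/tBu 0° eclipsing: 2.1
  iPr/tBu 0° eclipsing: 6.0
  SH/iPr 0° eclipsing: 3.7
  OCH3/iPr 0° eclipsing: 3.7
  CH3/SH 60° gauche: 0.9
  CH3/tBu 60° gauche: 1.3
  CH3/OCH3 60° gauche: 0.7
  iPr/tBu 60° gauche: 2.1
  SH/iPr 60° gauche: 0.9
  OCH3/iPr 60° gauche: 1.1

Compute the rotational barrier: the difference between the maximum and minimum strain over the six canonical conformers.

6.1 kcal/mol

OCH3 at 0° is eclipsed. CH3 at 0° is eclipsed with OCH3 at 0° (3.0); H at 120° is eclipsed with tBu at 120° (2.1); iPr at 240° is eclipsed with SH at 240° (3.7). Total 8.8 kcal/mol.
OCH3 at 60° is staggered. CH3 at 0° is gauche with OCH3 at 60° (0.7); CH3 at 0° is gauche with SH at 300° (0.9); iPr at 240° is gauche with tBu at 180° (2.1); iPr at 240° is gauche with SH at 300° (0.9). Total 4.6 kcal/mol.
OCH3 at 120° is eclipsed. CH3 at 0° is eclipsed with SH at 0° (2.6); H at 120° is eclipsed with OCH3 at 120° (1.5); iPr at 240° is eclipsed with tBu at 240° (6.0). Total 10.1 kcal/mol.
OCH3 at 180° is staggered. CH3 at 0° is gauche with tBu at 300° (1.3); CH3 at 0° is gauche with SH at 60° (0.9); iPr at 240° is gauche with OCH3 at 180° (1.1); iPr at 240° is gauche with tBu at 300° (2.1). Total 5.4 kcal/mol.
OCH3 at 240° is eclipsed. CH3 at 0° is eclipsed with tBu at 0° (4.2); H at 120° is eclipsed with SH at 120° (1.8); iPr at 240° is eclipsed with OCH3 at 240° (3.7). Total 9.7 kcal/mol.
OCH3 at 300° is staggered. CH3 at 0° is gauche with OCH3 at 300° (0.7); CH3 at 0° is gauche with tBu at 60° (1.3); iPr at 240° is gauche with OCH3 at 300° (1.1); iPr at 240° is gauche with SH at 180° (0.9). Total 4.0 kcal/mol.
Max at 120° (10.1 kcal/mol), min at 300° (4.0 kcal/mol); barrier = 6.1 kcal/mol.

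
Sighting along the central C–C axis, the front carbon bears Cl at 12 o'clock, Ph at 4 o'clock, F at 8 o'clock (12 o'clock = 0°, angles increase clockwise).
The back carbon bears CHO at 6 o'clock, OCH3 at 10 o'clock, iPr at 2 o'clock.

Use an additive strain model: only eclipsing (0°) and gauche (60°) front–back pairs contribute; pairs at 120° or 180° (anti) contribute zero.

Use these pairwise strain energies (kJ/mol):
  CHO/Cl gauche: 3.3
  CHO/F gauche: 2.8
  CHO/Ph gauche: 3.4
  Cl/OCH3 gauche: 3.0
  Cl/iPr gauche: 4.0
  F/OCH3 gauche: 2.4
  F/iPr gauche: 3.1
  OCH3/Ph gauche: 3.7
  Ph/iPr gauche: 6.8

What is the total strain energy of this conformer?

22.4 kJ/mol

This conformer (staggered): Cl(0°)/OCH3(300°) gauche 3.0; Cl(0°)/iPr(60°) gauche 4.0; Ph(120°)/CHO(180°) gauche 3.4; Ph(120°)/iPr(60°) gauche 6.8; F(240°)/CHO(180°) gauche 2.8; F(240°)/OCH3(300°) gauche 2.4 → 22.4 kJ/mol.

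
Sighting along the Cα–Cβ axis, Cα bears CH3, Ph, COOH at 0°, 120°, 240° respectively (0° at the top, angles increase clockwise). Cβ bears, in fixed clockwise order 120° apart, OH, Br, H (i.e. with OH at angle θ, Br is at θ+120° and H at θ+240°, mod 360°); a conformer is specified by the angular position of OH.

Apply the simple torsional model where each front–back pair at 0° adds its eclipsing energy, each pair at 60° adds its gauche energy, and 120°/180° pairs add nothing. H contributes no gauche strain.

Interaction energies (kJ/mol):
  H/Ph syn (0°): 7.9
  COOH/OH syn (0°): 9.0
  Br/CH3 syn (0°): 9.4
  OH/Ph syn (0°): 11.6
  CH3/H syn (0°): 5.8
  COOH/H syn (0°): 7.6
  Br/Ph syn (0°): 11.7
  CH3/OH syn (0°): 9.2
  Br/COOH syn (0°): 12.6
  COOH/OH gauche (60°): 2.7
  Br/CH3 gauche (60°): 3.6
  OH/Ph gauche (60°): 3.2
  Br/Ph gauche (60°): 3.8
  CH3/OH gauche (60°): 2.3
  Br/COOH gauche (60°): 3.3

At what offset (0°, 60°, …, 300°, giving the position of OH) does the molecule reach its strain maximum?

OH at 0° (eclipsed): CH3–OH eclipsed, Ph–Br eclipsed, COOH–H eclipsed; 9.2 + 11.7 + 7.6 = 28.5 kJ/mol.
OH at 60° (staggered): CH3–OH gauche, Ph–OH gauche, Ph–Br gauche, COOH–Br gauche; 2.3 + 3.2 + 3.8 + 3.3 = 12.6 kJ/mol.
OH at 120° (eclipsed): CH3–H eclipsed, Ph–OH eclipsed, COOH–Br eclipsed; 5.8 + 11.6 + 12.6 = 30.0 kJ/mol.
OH at 180° (staggered): CH3–Br gauche, Ph–OH gauche, COOH–OH gauche, COOH–Br gauche; 3.6 + 3.2 + 2.7 + 3.3 = 12.8 kJ/mol.
OH at 240° (eclipsed): CH3–Br eclipsed, Ph–H eclipsed, COOH–OH eclipsed; 9.4 + 7.9 + 9.0 = 26.3 kJ/mol.
OH at 300° (staggered): CH3–OH gauche, CH3–Br gauche, Ph–Br gauche, COOH–OH gauche; 2.3 + 3.6 + 3.8 + 2.7 = 12.4 kJ/mol.
The maximum (30.0 kJ/mol) occurs with OH at 120°.

120°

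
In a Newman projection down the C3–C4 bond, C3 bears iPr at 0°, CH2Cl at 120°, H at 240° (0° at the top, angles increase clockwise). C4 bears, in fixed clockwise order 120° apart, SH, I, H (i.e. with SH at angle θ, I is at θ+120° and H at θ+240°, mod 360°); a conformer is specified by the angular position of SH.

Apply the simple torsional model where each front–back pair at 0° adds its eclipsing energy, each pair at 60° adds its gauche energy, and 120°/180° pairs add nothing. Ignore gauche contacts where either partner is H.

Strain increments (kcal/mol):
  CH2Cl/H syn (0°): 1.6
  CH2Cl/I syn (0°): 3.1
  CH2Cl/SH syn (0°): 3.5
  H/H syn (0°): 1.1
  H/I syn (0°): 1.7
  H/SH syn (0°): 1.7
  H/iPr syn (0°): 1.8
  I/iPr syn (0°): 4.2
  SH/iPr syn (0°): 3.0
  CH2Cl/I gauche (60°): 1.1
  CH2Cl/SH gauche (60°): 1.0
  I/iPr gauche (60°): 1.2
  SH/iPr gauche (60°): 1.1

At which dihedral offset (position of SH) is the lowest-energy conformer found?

180°

SH at 0° (eclipsed): iPr(0°)/SH(0°) eclipsed 3.0; CH2Cl(120°)/I(120°) eclipsed 3.1; H(240°)/H(240°) eclipsed 1.1 → 7.2 kcal/mol.
SH at 60° (staggered): iPr(0°)/SH(60°) gauche 1.1; CH2Cl(120°)/SH(60°) gauche 1.0; CH2Cl(120°)/I(180°) gauche 1.1 → 3.2 kcal/mol.
SH at 120° (eclipsed): iPr(0°)/H(0°) eclipsed 1.8; CH2Cl(120°)/SH(120°) eclipsed 3.5; H(240°)/I(240°) eclipsed 1.7 → 7.0 kcal/mol.
SH at 180° (staggered): iPr(0°)/I(300°) gauche 1.2; CH2Cl(120°)/SH(180°) gauche 1.0 → 2.2 kcal/mol.
SH at 240° (eclipsed): iPr(0°)/I(0°) eclipsed 4.2; CH2Cl(120°)/H(120°) eclipsed 1.6; H(240°)/SH(240°) eclipsed 1.7 → 7.5 kcal/mol.
SH at 300° (staggered): iPr(0°)/SH(300°) gauche 1.1; iPr(0°)/I(60°) gauche 1.2; CH2Cl(120°)/I(60°) gauche 1.1 → 3.4 kcal/mol.
The minimum (2.2 kcal/mol) occurs with SH at 180°.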